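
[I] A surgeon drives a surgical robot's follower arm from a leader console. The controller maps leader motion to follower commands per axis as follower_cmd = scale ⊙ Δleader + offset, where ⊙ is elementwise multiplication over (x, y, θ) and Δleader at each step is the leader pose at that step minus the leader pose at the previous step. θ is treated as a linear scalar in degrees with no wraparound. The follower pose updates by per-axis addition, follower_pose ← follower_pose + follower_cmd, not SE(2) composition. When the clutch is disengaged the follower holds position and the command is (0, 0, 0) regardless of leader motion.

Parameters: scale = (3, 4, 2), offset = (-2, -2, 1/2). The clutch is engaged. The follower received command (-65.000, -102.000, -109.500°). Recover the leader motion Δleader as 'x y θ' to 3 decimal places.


-21.000 -25.000 -55.000

axis x: (-65.000 − -2) / (3) = -21.000
axis y: (-102.000 − -2) / (4) = -25.000
axis θ: (-109.500 − 1/2) / (2) = -55.000


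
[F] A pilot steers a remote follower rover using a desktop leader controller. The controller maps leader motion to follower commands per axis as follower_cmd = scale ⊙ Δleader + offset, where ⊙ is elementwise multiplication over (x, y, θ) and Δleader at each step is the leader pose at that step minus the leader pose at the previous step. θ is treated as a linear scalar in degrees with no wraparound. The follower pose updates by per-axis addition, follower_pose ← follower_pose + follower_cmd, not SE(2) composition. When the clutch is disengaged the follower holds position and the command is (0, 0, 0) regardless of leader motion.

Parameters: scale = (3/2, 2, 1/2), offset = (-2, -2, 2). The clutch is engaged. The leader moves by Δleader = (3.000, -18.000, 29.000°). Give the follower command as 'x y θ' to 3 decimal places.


2.500 -38.000 16.500

axis x: 3/2·3.000 + -2 = 2.500
axis y: 2·-18.000 + -2 = -38.000
axis θ: 1/2·29.000 + 2 = 16.500


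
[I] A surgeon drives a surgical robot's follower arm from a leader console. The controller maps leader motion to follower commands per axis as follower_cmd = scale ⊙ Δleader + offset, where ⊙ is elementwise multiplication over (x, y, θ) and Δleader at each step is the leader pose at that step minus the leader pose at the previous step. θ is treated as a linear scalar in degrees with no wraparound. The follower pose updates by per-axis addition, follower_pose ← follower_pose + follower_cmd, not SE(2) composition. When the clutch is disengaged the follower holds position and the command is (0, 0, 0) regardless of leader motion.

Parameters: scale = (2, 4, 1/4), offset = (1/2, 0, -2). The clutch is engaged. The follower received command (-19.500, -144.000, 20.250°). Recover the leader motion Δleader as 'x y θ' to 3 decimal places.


-10.000 -36.000 89.000

axis x: (-19.500 − 1/2) / (2) = -10.000
axis y: (-144.000 − 0) / (4) = -36.000
axis θ: (20.250 − -2) / (1/4) = 89.000


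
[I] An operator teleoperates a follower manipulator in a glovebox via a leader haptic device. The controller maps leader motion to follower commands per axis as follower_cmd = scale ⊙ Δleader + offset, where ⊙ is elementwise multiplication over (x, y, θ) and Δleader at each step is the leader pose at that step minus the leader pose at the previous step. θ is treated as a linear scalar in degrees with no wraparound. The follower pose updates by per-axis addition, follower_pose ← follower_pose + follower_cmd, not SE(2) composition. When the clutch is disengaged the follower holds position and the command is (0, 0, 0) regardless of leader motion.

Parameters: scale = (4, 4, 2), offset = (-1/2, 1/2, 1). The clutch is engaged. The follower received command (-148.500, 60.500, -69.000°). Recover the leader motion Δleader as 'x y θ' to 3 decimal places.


axis x: (-148.500 − -1/2) / (4) = -37.000
axis y: (60.500 − 1/2) / (4) = 15.000
axis θ: (-69.000 − 1) / (2) = -35.000

-37.000 15.000 -35.000


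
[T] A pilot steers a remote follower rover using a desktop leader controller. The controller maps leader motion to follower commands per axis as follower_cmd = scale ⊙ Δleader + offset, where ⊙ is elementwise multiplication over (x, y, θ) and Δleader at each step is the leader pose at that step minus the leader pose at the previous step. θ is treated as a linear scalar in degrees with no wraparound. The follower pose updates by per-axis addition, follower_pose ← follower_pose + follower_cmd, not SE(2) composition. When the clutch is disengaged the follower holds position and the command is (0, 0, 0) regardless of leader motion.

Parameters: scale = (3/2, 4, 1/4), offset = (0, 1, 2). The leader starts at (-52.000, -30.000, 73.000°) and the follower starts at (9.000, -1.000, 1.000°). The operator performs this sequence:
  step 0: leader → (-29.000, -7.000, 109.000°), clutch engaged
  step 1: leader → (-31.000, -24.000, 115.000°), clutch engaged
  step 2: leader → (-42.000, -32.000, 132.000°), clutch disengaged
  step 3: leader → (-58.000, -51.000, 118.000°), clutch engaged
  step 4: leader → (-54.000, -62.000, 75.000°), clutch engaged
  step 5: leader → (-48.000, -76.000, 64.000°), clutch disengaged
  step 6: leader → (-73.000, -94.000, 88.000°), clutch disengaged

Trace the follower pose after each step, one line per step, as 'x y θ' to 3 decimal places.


43.500 92.000 12.000
40.500 25.000 15.500
40.500 25.000 15.500
16.500 -50.000 14.000
22.500 -93.000 5.250
22.500 -93.000 5.250
22.500 -93.000 5.250

step 0: Δleader=(23.000, 23.000, 36.000°), engaged; cmd=(34.500, 93.000, 11.000°) → follower=(43.500, 92.000, 12.000°)
step 1: Δleader=(-2.000, -17.000, 6.000°), engaged; cmd=(-3.000, -67.000, 3.500°) → follower=(40.500, 25.000, 15.500°)
step 2: Δleader=(-11.000, -8.000, 17.000°), disengaged; cmd=(0,0,0) → follower holds at (40.500, 25.000, 15.500°)
step 3: Δleader=(-16.000, -19.000, -14.000°), engaged; cmd=(-24.000, -75.000, -1.500°) → follower=(16.500, -50.000, 14.000°)
step 4: Δleader=(4.000, -11.000, -43.000°), engaged; cmd=(6.000, -43.000, -8.750°) → follower=(22.500, -93.000, 5.250°)
step 5: Δleader=(6.000, -14.000, -11.000°), disengaged; cmd=(0,0,0) → follower holds at (22.500, -93.000, 5.250°)
step 6: Δleader=(-25.000, -18.000, 24.000°), disengaged; cmd=(0,0,0) → follower holds at (22.500, -93.000, 5.250°)


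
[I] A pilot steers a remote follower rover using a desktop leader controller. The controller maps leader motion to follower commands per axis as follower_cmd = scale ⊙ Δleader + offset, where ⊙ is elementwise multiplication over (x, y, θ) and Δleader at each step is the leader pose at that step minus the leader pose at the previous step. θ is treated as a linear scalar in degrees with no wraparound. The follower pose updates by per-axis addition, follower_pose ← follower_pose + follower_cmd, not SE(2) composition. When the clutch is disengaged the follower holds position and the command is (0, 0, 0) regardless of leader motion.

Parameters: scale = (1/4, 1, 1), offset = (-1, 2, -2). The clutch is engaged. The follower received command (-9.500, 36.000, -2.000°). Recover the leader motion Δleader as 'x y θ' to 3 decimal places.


axis x: (-9.500 − -1) / (1/4) = -34.000
axis y: (36.000 − 2) / (1) = 34.000
axis θ: (-2.000 − -2) / (1) = 0.000

-34.000 34.000 0.000


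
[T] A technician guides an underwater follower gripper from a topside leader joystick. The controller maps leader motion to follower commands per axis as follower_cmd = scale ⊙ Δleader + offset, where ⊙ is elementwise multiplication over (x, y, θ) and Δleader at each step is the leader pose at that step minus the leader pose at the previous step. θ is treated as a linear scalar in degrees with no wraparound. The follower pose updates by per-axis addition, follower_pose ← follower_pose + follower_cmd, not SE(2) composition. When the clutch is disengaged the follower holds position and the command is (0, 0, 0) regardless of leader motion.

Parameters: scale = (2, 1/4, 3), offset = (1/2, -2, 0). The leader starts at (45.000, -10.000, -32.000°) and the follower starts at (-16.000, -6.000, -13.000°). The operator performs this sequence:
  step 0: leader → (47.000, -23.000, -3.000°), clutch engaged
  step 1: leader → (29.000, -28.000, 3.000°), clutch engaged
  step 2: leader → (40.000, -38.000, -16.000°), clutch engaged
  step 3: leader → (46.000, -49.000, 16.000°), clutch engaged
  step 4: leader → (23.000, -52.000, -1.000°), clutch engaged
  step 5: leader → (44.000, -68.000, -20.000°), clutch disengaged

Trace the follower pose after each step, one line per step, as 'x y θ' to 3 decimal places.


step 0: Δleader=(2.000, -13.000, 29.000°), engaged; cmd=(4.500, -5.250, 87.000°) → follower=(-11.500, -11.250, 74.000°)
step 1: Δleader=(-18.000, -5.000, 6.000°), engaged; cmd=(-35.500, -3.250, 18.000°) → follower=(-47.000, -14.500, 92.000°)
step 2: Δleader=(11.000, -10.000, -19.000°), engaged; cmd=(22.500, -4.500, -57.000°) → follower=(-24.500, -19.000, 35.000°)
step 3: Δleader=(6.000, -11.000, 32.000°), engaged; cmd=(12.500, -4.750, 96.000°) → follower=(-12.000, -23.750, 131.000°)
step 4: Δleader=(-23.000, -3.000, -17.000°), engaged; cmd=(-45.500, -2.750, -51.000°) → follower=(-57.500, -26.500, 80.000°)
step 5: Δleader=(21.000, -16.000, -19.000°), disengaged; cmd=(0,0,0) → follower holds at (-57.500, -26.500, 80.000°)

-11.500 -11.250 74.000
-47.000 -14.500 92.000
-24.500 -19.000 35.000
-12.000 -23.750 131.000
-57.500 -26.500 80.000
-57.500 -26.500 80.000


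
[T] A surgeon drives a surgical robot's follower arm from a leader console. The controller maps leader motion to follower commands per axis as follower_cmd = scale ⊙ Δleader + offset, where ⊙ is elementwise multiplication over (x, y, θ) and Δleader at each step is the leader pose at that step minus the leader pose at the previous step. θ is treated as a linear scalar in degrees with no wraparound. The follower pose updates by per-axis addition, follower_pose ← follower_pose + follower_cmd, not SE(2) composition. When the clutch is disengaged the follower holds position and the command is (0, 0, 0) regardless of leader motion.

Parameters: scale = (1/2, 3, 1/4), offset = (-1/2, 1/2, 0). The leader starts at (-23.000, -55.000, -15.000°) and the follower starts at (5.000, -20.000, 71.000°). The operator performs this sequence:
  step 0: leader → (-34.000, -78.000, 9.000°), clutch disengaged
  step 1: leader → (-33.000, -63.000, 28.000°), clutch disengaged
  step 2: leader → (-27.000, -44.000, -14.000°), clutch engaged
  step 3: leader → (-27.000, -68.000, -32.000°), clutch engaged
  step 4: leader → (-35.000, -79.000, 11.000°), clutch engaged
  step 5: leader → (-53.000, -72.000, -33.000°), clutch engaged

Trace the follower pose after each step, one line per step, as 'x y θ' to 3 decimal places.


step 0: Δleader=(-11.000, -23.000, 24.000°), disengaged; cmd=(0,0,0) → follower holds at (5.000, -20.000, 71.000°)
step 1: Δleader=(1.000, 15.000, 19.000°), disengaged; cmd=(0,0,0) → follower holds at (5.000, -20.000, 71.000°)
step 2: Δleader=(6.000, 19.000, -42.000°), engaged; cmd=(2.500, 57.500, -10.500°) → follower=(7.500, 37.500, 60.500°)
step 3: Δleader=(0.000, -24.000, -18.000°), engaged; cmd=(-0.500, -71.500, -4.500°) → follower=(7.000, -34.000, 56.000°)
step 4: Δleader=(-8.000, -11.000, 43.000°), engaged; cmd=(-4.500, -32.500, 10.750°) → follower=(2.500, -66.500, 66.750°)
step 5: Δleader=(-18.000, 7.000, -44.000°), engaged; cmd=(-9.500, 21.500, -11.000°) → follower=(-7.000, -45.000, 55.750°)

5.000 -20.000 71.000
5.000 -20.000 71.000
7.500 37.500 60.500
7.000 -34.000 56.000
2.500 -66.500 66.750
-7.000 -45.000 55.750


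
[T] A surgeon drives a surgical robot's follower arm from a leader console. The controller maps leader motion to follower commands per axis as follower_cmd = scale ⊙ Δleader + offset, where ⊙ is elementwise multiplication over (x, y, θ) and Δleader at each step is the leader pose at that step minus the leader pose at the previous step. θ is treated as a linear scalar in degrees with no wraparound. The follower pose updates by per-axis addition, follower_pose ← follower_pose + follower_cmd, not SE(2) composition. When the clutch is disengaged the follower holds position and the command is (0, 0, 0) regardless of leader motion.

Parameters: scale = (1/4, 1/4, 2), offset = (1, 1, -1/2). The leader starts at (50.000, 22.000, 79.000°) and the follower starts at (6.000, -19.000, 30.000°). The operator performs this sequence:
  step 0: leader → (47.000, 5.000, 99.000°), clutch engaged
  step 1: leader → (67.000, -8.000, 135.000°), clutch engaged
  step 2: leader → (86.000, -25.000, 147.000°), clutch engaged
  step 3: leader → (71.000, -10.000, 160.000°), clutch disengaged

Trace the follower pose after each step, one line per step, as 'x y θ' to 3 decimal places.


6.250 -22.250 69.500
12.250 -24.500 141.000
18.000 -27.750 164.500
18.000 -27.750 164.500

step 0: Δleader=(-3.000, -17.000, 20.000°), engaged; cmd=(0.250, -3.250, 39.500°) → follower=(6.250, -22.250, 69.500°)
step 1: Δleader=(20.000, -13.000, 36.000°), engaged; cmd=(6.000, -2.250, 71.500°) → follower=(12.250, -24.500, 141.000°)
step 2: Δleader=(19.000, -17.000, 12.000°), engaged; cmd=(5.750, -3.250, 23.500°) → follower=(18.000, -27.750, 164.500°)
step 3: Δleader=(-15.000, 15.000, 13.000°), disengaged; cmd=(0,0,0) → follower holds at (18.000, -27.750, 164.500°)


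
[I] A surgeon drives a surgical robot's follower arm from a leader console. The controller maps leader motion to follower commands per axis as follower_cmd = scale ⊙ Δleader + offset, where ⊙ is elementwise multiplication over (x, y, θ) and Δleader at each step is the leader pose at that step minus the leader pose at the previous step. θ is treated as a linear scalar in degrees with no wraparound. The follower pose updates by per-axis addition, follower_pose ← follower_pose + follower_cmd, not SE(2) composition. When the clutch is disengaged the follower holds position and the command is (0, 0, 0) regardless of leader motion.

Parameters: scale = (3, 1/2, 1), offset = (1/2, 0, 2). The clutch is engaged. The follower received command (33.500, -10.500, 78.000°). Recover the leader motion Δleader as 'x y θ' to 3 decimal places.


11.000 -21.000 76.000

axis x: (33.500 − 1/2) / (3) = 11.000
axis y: (-10.500 − 0) / (1/2) = -21.000
axis θ: (78.000 − 2) / (1) = 76.000


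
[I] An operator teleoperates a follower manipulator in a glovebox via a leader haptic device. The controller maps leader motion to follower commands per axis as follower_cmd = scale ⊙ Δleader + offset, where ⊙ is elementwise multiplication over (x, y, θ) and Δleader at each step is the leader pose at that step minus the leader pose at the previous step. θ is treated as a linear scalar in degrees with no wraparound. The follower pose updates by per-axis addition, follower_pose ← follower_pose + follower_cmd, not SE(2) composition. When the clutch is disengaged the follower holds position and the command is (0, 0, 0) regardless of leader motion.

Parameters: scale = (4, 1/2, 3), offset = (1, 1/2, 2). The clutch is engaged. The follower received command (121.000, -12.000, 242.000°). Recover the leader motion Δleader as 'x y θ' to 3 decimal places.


30.000 -25.000 80.000

axis x: (121.000 − 1) / (4) = 30.000
axis y: (-12.000 − 1/2) / (1/2) = -25.000
axis θ: (242.000 − 2) / (3) = 80.000


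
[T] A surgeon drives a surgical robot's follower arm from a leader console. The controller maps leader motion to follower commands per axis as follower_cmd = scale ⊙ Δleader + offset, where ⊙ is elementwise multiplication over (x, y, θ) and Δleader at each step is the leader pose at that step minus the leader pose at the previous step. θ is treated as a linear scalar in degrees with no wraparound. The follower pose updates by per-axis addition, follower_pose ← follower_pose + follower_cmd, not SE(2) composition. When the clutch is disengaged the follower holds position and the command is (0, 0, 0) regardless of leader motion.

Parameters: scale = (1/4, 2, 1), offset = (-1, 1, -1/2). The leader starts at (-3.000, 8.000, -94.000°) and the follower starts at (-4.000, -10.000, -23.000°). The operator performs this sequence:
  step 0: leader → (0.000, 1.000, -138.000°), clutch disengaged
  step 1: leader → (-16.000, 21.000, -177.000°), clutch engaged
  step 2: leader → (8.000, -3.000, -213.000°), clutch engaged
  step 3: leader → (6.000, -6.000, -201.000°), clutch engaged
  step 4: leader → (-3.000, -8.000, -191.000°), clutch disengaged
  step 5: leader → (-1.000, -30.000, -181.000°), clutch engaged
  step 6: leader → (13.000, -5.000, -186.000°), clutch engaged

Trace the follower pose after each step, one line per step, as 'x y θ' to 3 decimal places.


step 0: Δleader=(3.000, -7.000, -44.000°), disengaged; cmd=(0,0,0) → follower holds at (-4.000, -10.000, -23.000°)
step 1: Δleader=(-16.000, 20.000, -39.000°), engaged; cmd=(-5.000, 41.000, -39.500°) → follower=(-9.000, 31.000, -62.500°)
step 2: Δleader=(24.000, -24.000, -36.000°), engaged; cmd=(5.000, -47.000, -36.500°) → follower=(-4.000, -16.000, -99.000°)
step 3: Δleader=(-2.000, -3.000, 12.000°), engaged; cmd=(-1.500, -5.000, 11.500°) → follower=(-5.500, -21.000, -87.500°)
step 4: Δleader=(-9.000, -2.000, 10.000°), disengaged; cmd=(0,0,0) → follower holds at (-5.500, -21.000, -87.500°)
step 5: Δleader=(2.000, -22.000, 10.000°), engaged; cmd=(-0.500, -43.000, 9.500°) → follower=(-6.000, -64.000, -78.000°)
step 6: Δleader=(14.000, 25.000, -5.000°), engaged; cmd=(2.500, 51.000, -5.500°) → follower=(-3.500, -13.000, -83.500°)

-4.000 -10.000 -23.000
-9.000 31.000 -62.500
-4.000 -16.000 -99.000
-5.500 -21.000 -87.500
-5.500 -21.000 -87.500
-6.000 -64.000 -78.000
-3.500 -13.000 -83.500


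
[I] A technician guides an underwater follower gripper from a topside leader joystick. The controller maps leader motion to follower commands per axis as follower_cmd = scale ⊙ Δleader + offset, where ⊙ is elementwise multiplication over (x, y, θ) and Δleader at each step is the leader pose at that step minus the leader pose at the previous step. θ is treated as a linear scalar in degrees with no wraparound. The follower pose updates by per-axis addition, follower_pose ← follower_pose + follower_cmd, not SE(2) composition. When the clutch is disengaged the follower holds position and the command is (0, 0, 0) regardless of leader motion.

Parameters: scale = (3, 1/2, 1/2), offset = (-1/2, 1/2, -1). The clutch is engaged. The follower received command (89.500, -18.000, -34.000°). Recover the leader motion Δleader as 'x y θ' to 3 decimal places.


axis x: (89.500 − -1/2) / (3) = 30.000
axis y: (-18.000 − 1/2) / (1/2) = -37.000
axis θ: (-34.000 − -1) / (1/2) = -66.000

30.000 -37.000 -66.000


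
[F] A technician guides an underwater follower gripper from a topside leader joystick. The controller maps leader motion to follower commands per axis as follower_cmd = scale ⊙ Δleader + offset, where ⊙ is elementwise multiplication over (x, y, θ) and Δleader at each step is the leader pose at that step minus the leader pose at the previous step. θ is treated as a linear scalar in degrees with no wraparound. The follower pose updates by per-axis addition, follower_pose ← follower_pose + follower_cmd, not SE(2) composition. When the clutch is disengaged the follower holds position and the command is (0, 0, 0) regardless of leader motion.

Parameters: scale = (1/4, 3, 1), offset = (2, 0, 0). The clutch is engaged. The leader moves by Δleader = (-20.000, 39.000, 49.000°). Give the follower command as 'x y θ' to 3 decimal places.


axis x: 1/4·-20.000 + 2 = -3.000
axis y: 3·39.000 + 0 = 117.000
axis θ: 1·49.000 + 0 = 49.000

-3.000 117.000 49.000


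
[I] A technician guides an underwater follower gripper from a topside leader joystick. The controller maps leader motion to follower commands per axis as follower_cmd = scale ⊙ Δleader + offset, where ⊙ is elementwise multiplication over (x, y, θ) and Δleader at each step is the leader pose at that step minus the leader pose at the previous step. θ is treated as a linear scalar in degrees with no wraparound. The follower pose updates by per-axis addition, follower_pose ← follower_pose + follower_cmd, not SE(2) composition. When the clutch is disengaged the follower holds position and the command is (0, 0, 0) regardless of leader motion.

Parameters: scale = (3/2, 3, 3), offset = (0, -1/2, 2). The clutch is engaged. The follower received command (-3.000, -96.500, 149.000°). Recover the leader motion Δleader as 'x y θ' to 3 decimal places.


axis x: (-3.000 − 0) / (3/2) = -2.000
axis y: (-96.500 − -1/2) / (3) = -32.000
axis θ: (149.000 − 2) / (3) = 49.000

-2.000 -32.000 49.000


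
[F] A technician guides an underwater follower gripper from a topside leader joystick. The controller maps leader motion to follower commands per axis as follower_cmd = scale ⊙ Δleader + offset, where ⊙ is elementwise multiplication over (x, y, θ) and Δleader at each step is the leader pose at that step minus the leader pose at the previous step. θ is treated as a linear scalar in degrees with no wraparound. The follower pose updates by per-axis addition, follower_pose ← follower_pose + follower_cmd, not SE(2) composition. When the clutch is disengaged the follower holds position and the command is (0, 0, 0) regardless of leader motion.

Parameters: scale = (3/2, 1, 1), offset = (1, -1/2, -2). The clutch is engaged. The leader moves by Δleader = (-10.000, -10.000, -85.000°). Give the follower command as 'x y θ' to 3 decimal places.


axis x: 3/2·-10.000 + 1 = -14.000
axis y: 1·-10.000 + -1/2 = -10.500
axis θ: 1·-85.000 + -2 = -87.000

-14.000 -10.500 -87.000


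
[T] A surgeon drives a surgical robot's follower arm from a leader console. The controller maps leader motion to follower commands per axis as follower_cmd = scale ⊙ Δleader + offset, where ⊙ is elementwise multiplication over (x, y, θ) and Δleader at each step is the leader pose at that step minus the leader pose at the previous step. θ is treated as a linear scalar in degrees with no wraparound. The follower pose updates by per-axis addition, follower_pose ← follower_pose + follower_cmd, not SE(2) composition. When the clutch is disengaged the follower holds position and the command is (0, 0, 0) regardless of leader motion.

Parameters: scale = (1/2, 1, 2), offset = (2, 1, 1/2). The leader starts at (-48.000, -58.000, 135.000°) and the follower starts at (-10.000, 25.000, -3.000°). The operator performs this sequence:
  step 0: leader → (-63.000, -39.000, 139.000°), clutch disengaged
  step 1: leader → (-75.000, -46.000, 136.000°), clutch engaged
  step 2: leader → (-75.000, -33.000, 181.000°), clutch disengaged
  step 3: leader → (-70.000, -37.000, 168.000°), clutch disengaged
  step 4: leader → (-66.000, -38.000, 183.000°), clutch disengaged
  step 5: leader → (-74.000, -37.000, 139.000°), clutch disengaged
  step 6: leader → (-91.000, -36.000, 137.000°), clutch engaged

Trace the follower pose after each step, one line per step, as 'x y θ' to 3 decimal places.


step 0: Δleader=(-15.000, 19.000, 4.000°), disengaged; cmd=(0,0,0) → follower holds at (-10.000, 25.000, -3.000°)
step 1: Δleader=(-12.000, -7.000, -3.000°), engaged; cmd=(-4.000, -6.000, -5.500°) → follower=(-14.000, 19.000, -8.500°)
step 2: Δleader=(0.000, 13.000, 45.000°), disengaged; cmd=(0,0,0) → follower holds at (-14.000, 19.000, -8.500°)
step 3: Δleader=(5.000, -4.000, -13.000°), disengaged; cmd=(0,0,0) → follower holds at (-14.000, 19.000, -8.500°)
step 4: Δleader=(4.000, -1.000, 15.000°), disengaged; cmd=(0,0,0) → follower holds at (-14.000, 19.000, -8.500°)
step 5: Δleader=(-8.000, 1.000, -44.000°), disengaged; cmd=(0,0,0) → follower holds at (-14.000, 19.000, -8.500°)
step 6: Δleader=(-17.000, 1.000, -2.000°), engaged; cmd=(-6.500, 2.000, -3.500°) → follower=(-20.500, 21.000, -12.000°)

-10.000 25.000 -3.000
-14.000 19.000 -8.500
-14.000 19.000 -8.500
-14.000 19.000 -8.500
-14.000 19.000 -8.500
-14.000 19.000 -8.500
-20.500 21.000 -12.000


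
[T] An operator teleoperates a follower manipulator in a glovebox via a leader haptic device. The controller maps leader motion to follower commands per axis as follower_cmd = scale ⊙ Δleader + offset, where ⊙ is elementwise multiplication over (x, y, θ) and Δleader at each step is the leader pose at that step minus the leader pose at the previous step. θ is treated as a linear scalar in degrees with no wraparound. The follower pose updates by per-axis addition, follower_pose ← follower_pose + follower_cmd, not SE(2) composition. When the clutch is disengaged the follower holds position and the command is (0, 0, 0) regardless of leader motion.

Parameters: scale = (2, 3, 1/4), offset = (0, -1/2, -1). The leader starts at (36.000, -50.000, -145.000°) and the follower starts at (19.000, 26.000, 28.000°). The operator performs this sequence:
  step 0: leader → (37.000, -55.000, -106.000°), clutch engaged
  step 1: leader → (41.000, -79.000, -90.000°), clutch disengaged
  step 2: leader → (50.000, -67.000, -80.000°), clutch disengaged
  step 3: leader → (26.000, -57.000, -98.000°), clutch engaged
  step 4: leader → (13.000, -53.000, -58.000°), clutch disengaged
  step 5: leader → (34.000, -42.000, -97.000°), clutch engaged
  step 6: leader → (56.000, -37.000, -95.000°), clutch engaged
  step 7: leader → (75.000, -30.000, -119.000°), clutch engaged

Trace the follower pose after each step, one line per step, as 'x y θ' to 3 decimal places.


step 0: Δleader=(1.000, -5.000, 39.000°), engaged; cmd=(2.000, -15.500, 8.750°) → follower=(21.000, 10.500, 36.750°)
step 1: Δleader=(4.000, -24.000, 16.000°), disengaged; cmd=(0,0,0) → follower holds at (21.000, 10.500, 36.750°)
step 2: Δleader=(9.000, 12.000, 10.000°), disengaged; cmd=(0,0,0) → follower holds at (21.000, 10.500, 36.750°)
step 3: Δleader=(-24.000, 10.000, -18.000°), engaged; cmd=(-48.000, 29.500, -5.500°) → follower=(-27.000, 40.000, 31.250°)
step 4: Δleader=(-13.000, 4.000, 40.000°), disengaged; cmd=(0,0,0) → follower holds at (-27.000, 40.000, 31.250°)
step 5: Δleader=(21.000, 11.000, -39.000°), engaged; cmd=(42.000, 32.500, -10.750°) → follower=(15.000, 72.500, 20.500°)
step 6: Δleader=(22.000, 5.000, 2.000°), engaged; cmd=(44.000, 14.500, -0.500°) → follower=(59.000, 87.000, 20.000°)
step 7: Δleader=(19.000, 7.000, -24.000°), engaged; cmd=(38.000, 20.500, -7.000°) → follower=(97.000, 107.500, 13.000°)

21.000 10.500 36.750
21.000 10.500 36.750
21.000 10.500 36.750
-27.000 40.000 31.250
-27.000 40.000 31.250
15.000 72.500 20.500
59.000 87.000 20.000
97.000 107.500 13.000


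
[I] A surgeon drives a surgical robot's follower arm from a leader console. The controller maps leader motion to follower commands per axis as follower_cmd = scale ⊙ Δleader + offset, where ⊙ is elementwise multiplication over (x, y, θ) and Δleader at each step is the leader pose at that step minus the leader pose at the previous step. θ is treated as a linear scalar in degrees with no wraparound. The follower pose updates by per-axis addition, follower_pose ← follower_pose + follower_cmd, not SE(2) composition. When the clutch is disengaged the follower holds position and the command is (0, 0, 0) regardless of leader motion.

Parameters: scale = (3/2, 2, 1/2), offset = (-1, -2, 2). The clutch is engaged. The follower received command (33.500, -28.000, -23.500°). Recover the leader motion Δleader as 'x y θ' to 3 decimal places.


axis x: (33.500 − -1) / (3/2) = 23.000
axis y: (-28.000 − -2) / (2) = -13.000
axis θ: (-23.500 − 2) / (1/2) = -51.000

23.000 -13.000 -51.000


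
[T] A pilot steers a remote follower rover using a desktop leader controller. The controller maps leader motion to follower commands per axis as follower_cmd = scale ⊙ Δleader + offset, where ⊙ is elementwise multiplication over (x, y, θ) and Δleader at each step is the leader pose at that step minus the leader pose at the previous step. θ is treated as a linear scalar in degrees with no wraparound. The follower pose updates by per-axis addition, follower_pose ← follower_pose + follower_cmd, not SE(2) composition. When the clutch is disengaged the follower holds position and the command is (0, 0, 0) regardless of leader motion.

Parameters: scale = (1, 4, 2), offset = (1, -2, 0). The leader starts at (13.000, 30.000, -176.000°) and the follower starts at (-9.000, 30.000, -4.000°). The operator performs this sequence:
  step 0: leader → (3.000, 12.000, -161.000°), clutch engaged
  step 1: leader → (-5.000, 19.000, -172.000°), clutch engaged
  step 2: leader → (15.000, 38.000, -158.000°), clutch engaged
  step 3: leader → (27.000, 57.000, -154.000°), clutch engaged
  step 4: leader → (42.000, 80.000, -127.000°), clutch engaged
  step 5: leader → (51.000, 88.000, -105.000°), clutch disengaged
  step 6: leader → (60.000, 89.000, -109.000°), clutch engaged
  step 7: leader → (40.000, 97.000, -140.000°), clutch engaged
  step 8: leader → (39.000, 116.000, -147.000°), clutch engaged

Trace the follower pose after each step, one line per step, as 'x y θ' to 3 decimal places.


-18.000 -44.000 26.000
-25.000 -18.000 4.000
-4.000 56.000 32.000
9.000 130.000 40.000
25.000 220.000 94.000
25.000 220.000 94.000
35.000 222.000 86.000
16.000 252.000 24.000
16.000 326.000 10.000

step 0: Δleader=(-10.000, -18.000, 15.000°), engaged; cmd=(-9.000, -74.000, 30.000°) → follower=(-18.000, -44.000, 26.000°)
step 1: Δleader=(-8.000, 7.000, -11.000°), engaged; cmd=(-7.000, 26.000, -22.000°) → follower=(-25.000, -18.000, 4.000°)
step 2: Δleader=(20.000, 19.000, 14.000°), engaged; cmd=(21.000, 74.000, 28.000°) → follower=(-4.000, 56.000, 32.000°)
step 3: Δleader=(12.000, 19.000, 4.000°), engaged; cmd=(13.000, 74.000, 8.000°) → follower=(9.000, 130.000, 40.000°)
step 4: Δleader=(15.000, 23.000, 27.000°), engaged; cmd=(16.000, 90.000, 54.000°) → follower=(25.000, 220.000, 94.000°)
step 5: Δleader=(9.000, 8.000, 22.000°), disengaged; cmd=(0,0,0) → follower holds at (25.000, 220.000, 94.000°)
step 6: Δleader=(9.000, 1.000, -4.000°), engaged; cmd=(10.000, 2.000, -8.000°) → follower=(35.000, 222.000, 86.000°)
step 7: Δleader=(-20.000, 8.000, -31.000°), engaged; cmd=(-19.000, 30.000, -62.000°) → follower=(16.000, 252.000, 24.000°)
step 8: Δleader=(-1.000, 19.000, -7.000°), engaged; cmd=(0.000, 74.000, -14.000°) → follower=(16.000, 326.000, 10.000°)


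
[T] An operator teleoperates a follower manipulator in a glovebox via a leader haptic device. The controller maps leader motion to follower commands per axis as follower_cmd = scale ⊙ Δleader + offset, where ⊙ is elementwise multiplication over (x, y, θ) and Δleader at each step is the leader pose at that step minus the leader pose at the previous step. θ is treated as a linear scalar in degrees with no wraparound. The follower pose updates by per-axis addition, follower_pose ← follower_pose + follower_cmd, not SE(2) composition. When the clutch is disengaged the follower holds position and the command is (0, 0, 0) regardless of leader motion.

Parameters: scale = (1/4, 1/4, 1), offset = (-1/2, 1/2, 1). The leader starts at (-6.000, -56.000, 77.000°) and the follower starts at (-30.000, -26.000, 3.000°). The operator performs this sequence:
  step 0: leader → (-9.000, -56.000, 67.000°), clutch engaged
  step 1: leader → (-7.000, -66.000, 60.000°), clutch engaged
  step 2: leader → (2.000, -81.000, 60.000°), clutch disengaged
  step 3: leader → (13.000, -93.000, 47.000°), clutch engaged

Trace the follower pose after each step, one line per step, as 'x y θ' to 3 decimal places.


step 0: Δleader=(-3.000, 0.000, -10.000°), engaged; cmd=(-1.250, 0.500, -9.000°) → follower=(-31.250, -25.500, -6.000°)
step 1: Δleader=(2.000, -10.000, -7.000°), engaged; cmd=(0.000, -2.000, -6.000°) → follower=(-31.250, -27.500, -12.000°)
step 2: Δleader=(9.000, -15.000, 0.000°), disengaged; cmd=(0,0,0) → follower holds at (-31.250, -27.500, -12.000°)
step 3: Δleader=(11.000, -12.000, -13.000°), engaged; cmd=(2.250, -2.500, -12.000°) → follower=(-29.000, -30.000, -24.000°)

-31.250 -25.500 -6.000
-31.250 -27.500 -12.000
-31.250 -27.500 -12.000
-29.000 -30.000 -24.000


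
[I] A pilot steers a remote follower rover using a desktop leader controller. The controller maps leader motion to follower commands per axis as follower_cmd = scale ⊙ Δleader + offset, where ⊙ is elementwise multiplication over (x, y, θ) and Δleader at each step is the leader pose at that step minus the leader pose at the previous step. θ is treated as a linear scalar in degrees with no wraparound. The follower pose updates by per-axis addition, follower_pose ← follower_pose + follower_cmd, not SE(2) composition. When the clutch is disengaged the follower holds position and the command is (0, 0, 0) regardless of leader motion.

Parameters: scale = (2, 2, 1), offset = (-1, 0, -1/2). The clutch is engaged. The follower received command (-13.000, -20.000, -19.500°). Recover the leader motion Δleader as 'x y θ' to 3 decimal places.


-6.000 -10.000 -19.000

axis x: (-13.000 − -1) / (2) = -6.000
axis y: (-20.000 − 0) / (2) = -10.000
axis θ: (-19.500 − -1/2) / (1) = -19.000


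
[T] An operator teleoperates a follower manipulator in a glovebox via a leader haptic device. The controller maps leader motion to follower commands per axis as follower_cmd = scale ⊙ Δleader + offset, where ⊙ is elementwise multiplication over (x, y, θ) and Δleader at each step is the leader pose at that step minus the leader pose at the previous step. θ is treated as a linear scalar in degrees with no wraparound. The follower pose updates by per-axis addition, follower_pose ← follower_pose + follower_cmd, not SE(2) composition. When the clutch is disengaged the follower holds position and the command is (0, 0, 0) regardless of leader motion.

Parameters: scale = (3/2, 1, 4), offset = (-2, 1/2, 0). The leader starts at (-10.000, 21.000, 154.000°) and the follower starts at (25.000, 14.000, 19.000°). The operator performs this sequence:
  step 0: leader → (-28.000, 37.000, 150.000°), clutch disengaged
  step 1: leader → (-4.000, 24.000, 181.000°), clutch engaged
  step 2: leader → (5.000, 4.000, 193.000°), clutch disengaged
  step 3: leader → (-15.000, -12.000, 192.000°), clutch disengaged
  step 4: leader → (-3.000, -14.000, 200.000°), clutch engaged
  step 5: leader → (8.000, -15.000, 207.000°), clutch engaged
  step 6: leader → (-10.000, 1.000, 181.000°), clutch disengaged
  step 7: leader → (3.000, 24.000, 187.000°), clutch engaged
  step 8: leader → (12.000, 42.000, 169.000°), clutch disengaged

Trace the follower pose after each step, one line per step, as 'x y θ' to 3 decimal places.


25.000 14.000 19.000
59.000 1.500 143.000
59.000 1.500 143.000
59.000 1.500 143.000
75.000 0.000 175.000
89.500 -0.500 203.000
89.500 -0.500 203.000
107.000 23.000 227.000
107.000 23.000 227.000

step 0: Δleader=(-18.000, 16.000, -4.000°), disengaged; cmd=(0,0,0) → follower holds at (25.000, 14.000, 19.000°)
step 1: Δleader=(24.000, -13.000, 31.000°), engaged; cmd=(34.000, -12.500, 124.000°) → follower=(59.000, 1.500, 143.000°)
step 2: Δleader=(9.000, -20.000, 12.000°), disengaged; cmd=(0,0,0) → follower holds at (59.000, 1.500, 143.000°)
step 3: Δleader=(-20.000, -16.000, -1.000°), disengaged; cmd=(0,0,0) → follower holds at (59.000, 1.500, 143.000°)
step 4: Δleader=(12.000, -2.000, 8.000°), engaged; cmd=(16.000, -1.500, 32.000°) → follower=(75.000, 0.000, 175.000°)
step 5: Δleader=(11.000, -1.000, 7.000°), engaged; cmd=(14.500, -0.500, 28.000°) → follower=(89.500, -0.500, 203.000°)
step 6: Δleader=(-18.000, 16.000, -26.000°), disengaged; cmd=(0,0,0) → follower holds at (89.500, -0.500, 203.000°)
step 7: Δleader=(13.000, 23.000, 6.000°), engaged; cmd=(17.500, 23.500, 24.000°) → follower=(107.000, 23.000, 227.000°)
step 8: Δleader=(9.000, 18.000, -18.000°), disengaged; cmd=(0,0,0) → follower holds at (107.000, 23.000, 227.000°)


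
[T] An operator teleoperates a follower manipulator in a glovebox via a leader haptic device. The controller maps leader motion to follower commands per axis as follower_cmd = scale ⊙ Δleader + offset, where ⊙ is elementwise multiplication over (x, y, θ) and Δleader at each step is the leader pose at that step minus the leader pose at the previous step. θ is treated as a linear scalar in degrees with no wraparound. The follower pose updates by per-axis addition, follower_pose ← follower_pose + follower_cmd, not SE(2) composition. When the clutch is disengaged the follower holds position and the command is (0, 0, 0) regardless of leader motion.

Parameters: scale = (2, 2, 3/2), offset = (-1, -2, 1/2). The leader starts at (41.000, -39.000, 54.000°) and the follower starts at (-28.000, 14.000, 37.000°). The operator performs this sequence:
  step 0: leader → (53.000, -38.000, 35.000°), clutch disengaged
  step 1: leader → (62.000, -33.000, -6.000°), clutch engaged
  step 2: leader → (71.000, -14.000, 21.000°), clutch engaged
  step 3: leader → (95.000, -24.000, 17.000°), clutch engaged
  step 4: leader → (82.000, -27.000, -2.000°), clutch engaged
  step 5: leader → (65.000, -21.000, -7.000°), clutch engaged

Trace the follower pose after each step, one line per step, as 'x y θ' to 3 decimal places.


step 0: Δleader=(12.000, 1.000, -19.000°), disengaged; cmd=(0,0,0) → follower holds at (-28.000, 14.000, 37.000°)
step 1: Δleader=(9.000, 5.000, -41.000°), engaged; cmd=(17.000, 8.000, -61.000°) → follower=(-11.000, 22.000, -24.000°)
step 2: Δleader=(9.000, 19.000, 27.000°), engaged; cmd=(17.000, 36.000, 41.000°) → follower=(6.000, 58.000, 17.000°)
step 3: Δleader=(24.000, -10.000, -4.000°), engaged; cmd=(47.000, -22.000, -5.500°) → follower=(53.000, 36.000, 11.500°)
step 4: Δleader=(-13.000, -3.000, -19.000°), engaged; cmd=(-27.000, -8.000, -28.000°) → follower=(26.000, 28.000, -16.500°)
step 5: Δleader=(-17.000, 6.000, -5.000°), engaged; cmd=(-35.000, 10.000, -7.000°) → follower=(-9.000, 38.000, -23.500°)

-28.000 14.000 37.000
-11.000 22.000 -24.000
6.000 58.000 17.000
53.000 36.000 11.500
26.000 28.000 -16.500
-9.000 38.000 -23.500


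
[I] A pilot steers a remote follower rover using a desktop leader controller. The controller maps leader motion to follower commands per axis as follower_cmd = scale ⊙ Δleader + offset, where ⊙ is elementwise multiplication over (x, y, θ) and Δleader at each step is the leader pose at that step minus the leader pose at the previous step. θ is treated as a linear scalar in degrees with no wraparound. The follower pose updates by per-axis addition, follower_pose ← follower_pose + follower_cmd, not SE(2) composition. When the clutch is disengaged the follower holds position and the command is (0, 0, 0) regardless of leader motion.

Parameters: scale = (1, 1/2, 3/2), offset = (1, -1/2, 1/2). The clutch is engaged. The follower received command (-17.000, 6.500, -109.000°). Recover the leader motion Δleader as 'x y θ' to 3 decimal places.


-18.000 14.000 -73.000

axis x: (-17.000 − 1) / (1) = -18.000
axis y: (6.500 − -1/2) / (1/2) = 14.000
axis θ: (-109.000 − 1/2) / (3/2) = -73.000


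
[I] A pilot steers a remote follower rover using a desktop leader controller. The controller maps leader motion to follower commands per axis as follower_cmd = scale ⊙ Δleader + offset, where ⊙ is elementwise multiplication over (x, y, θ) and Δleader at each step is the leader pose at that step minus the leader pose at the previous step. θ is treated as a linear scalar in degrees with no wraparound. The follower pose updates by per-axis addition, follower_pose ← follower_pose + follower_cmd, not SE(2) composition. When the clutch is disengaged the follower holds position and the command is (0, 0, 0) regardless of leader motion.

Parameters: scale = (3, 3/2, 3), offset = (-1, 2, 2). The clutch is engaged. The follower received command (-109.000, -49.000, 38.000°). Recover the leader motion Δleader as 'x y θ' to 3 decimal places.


axis x: (-109.000 − -1) / (3) = -36.000
axis y: (-49.000 − 2) / (3/2) = -34.000
axis θ: (38.000 − 2) / (3) = 12.000

-36.000 -34.000 12.000
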